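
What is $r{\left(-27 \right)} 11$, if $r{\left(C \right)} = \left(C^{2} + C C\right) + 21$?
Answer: $16269$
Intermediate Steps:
$r{\left(C \right)} = 21 + 2 C^{2}$ ($r{\left(C \right)} = \left(C^{2} + C^{2}\right) + 21 = 2 C^{2} + 21 = 21 + 2 C^{2}$)
$r{\left(-27 \right)} 11 = \left(21 + 2 \left(-27\right)^{2}\right) 11 = \left(21 + 2 \cdot 729\right) 11 = \left(21 + 1458\right) 11 = 1479 \cdot 11 = 16269$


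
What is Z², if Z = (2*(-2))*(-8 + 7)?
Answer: 16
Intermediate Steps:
Z = 4 (Z = -4*(-1) = 4)
Z² = 4² = 16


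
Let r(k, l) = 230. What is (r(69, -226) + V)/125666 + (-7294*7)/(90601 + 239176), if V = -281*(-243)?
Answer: 2311108139/5920250926 ≈ 0.39037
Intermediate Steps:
V = 68283
(r(69, -226) + V)/125666 + (-7294*7)/(90601 + 239176) = (230 + 68283)/125666 + (-7294*7)/(90601 + 239176) = 68513*(1/125666) - 51058/329777 = 68513/125666 - 51058*1/329777 = 68513/125666 - 7294/47111 = 2311108139/5920250926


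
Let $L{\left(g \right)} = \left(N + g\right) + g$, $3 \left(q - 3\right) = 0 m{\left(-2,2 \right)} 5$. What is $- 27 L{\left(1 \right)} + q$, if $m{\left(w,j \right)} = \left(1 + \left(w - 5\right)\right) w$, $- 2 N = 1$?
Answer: $- \frac{75}{2} \approx -37.5$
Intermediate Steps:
$N = - \frac{1}{2}$ ($N = \left(- \frac{1}{2}\right) 1 = - \frac{1}{2} \approx -0.5$)
$m{\left(w,j \right)} = w \left(-4 + w\right)$ ($m{\left(w,j \right)} = \left(1 + \left(-5 + w\right)\right) w = \left(-4 + w\right) w = w \left(-4 + w\right)$)
$q = 3$ ($q = 3 + \frac{0 \left(- 2 \left(-4 - 2\right)\right) 5}{3} = 3 + \frac{0 \left(\left(-2\right) \left(-6\right)\right) 5}{3} = 3 + \frac{0 \cdot 12 \cdot 5}{3} = 3 + \frac{0 \cdot 5}{3} = 3 + \frac{1}{3} \cdot 0 = 3 + 0 = 3$)
$L{\left(g \right)} = - \frac{1}{2} + 2 g$ ($L{\left(g \right)} = \left(- \frac{1}{2} + g\right) + g = - \frac{1}{2} + 2 g$)
$- 27 L{\left(1 \right)} + q = - 27 \left(- \frac{1}{2} + 2 \cdot 1\right) + 3 = - 27 \left(- \frac{1}{2} + 2\right) + 3 = \left(-27\right) \frac{3}{2} + 3 = - \frac{81}{2} + 3 = - \frac{75}{2}$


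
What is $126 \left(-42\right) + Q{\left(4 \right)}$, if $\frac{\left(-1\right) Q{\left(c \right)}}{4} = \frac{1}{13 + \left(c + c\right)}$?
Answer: $- \frac{111136}{21} \approx -5292.2$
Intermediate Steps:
$Q{\left(c \right)} = - \frac{4}{13 + 2 c}$ ($Q{\left(c \right)} = - \frac{4}{13 + \left(c + c\right)} = - \frac{4}{13 + 2 c}$)
$126 \left(-42\right) + Q{\left(4 \right)} = 126 \left(-42\right) - \frac{4}{13 + 2 \cdot 4} = -5292 - \frac{4}{13 + 8} = -5292 - \frac{4}{21} = - \frac{111136}{21}$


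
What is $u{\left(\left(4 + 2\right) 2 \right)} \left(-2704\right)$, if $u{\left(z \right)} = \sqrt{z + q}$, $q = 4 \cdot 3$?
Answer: $- 5408 \sqrt{6} \approx -13247.0$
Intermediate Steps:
$q = 12$
$u{\left(z \right)} = \sqrt{12 + z}$ ($u{\left(z \right)} = \sqrt{z + 12} = \sqrt{12 + z}$)
$u{\left(\left(4 + 2\right) 2 \right)} \left(-2704\right) = \sqrt{12 + \left(4 + 2\right) 2} \left(-2704\right) = \sqrt{12 + 6 \cdot 2} \left(-2704\right) = \sqrt{12 + 12} \left(-2704\right) = \sqrt{24} \left(-2704\right) = 2 \sqrt{6} \left(-2704\right) = - 5408 \sqrt{6}$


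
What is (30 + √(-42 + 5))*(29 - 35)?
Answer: -180 - 6*I*√37 ≈ -180.0 - 36.497*I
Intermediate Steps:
(30 + √(-42 + 5))*(29 - 35) = (30 + √(-37))*(-6) = (30 + I*√37)*(-6) = -180 - 6*I*√37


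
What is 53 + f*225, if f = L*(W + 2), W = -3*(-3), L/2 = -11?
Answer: -54397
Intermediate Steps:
L = -22 (L = 2*(-11) = -22)
W = 9
f = -242 (f = -22*(9 + 2) = -22*11 = -242)
53 + f*225 = 53 - 242*225 = 53 - 54450 = -54397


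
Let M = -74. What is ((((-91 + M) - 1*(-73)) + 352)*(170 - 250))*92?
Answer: -1913600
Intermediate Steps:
((((-91 + M) - 1*(-73)) + 352)*(170 - 250))*92 = ((((-91 - 74) - 1*(-73)) + 352)*(170 - 250))*92 = (((-165 + 73) + 352)*(-80))*92 = ((-92 + 352)*(-80))*92 = (260*(-80))*92 = -20800*92 = -1913600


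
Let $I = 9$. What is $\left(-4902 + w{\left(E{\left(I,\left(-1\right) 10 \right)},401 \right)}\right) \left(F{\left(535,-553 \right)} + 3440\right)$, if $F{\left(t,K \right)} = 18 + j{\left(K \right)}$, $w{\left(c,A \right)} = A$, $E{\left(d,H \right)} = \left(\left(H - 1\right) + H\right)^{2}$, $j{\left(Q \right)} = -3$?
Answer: $-15550955$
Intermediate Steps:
$E{\left(d,H \right)} = \left(-1 + 2 H\right)^{2}$ ($E{\left(d,H \right)} = \left(\left(-1 + H\right) + H\right)^{2} = \left(-1 + 2 H\right)^{2}$)
$F{\left(t,K \right)} = 15$ ($F{\left(t,K \right)} = 18 - 3 = 15$)
$\left(-4902 + w{\left(E{\left(I,\left(-1\right) 10 \right)},401 \right)}\right) \left(F{\left(535,-553 \right)} + 3440\right) = \left(-4902 + 401\right) \left(15 + 3440\right) = \left(-4501\right) 3455 = -15550955$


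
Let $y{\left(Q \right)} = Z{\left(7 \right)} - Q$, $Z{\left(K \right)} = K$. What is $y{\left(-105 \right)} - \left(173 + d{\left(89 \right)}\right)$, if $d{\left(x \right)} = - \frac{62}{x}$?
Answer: $- \frac{5367}{89} \approx -60.303$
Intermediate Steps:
$y{\left(Q \right)} = 7 - Q$
$y{\left(-105 \right)} - \left(173 + d{\left(89 \right)}\right) = \left(7 - -105\right) - \left(173 - \frac{62}{89}\right) = \left(7 + 105\right) - \left(173 - \frac{62}{89}\right) = 112 - \frac{15335}{89} = - \frac{5367}{89}$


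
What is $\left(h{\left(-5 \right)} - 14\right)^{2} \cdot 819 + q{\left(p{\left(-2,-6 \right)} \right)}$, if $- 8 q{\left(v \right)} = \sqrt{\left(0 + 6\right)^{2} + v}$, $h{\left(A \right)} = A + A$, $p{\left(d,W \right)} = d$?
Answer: $471744 - \frac{\sqrt{34}}{8} \approx 4.7174 \cdot 10^{5}$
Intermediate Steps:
$h{\left(A \right)} = 2 A$
$q{\left(v \right)} = - \frac{\sqrt{36 + v}}{8}$ ($q{\left(v \right)} = - \frac{\sqrt{\left(0 + 6\right)^{2} + v}}{8} = - \frac{\sqrt{6^{2} + v}}{8} = - \frac{\sqrt{36 + v}}{8}$)
$\left(h{\left(-5 \right)} - 14\right)^{2} \cdot 819 + q{\left(p{\left(-2,-6 \right)} \right)} = \left(2 \left(-5\right) - 14\right)^{2} \cdot 819 - \frac{\sqrt{36 - 2}}{8} = \left(-10 - 14\right)^{2} \cdot 819 - \frac{\sqrt{34}}{8} = \left(-24\right)^{2} \cdot 819 - \frac{\sqrt{34}}{8} = 576 \cdot 819 - \frac{\sqrt{34}}{8} = 471744 - \frac{\sqrt{34}}{8}$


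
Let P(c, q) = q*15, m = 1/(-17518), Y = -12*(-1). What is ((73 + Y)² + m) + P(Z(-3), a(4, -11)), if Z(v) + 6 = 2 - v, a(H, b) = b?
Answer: 123677079/17518 ≈ 7060.0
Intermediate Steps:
Y = 12
m = -1/17518 ≈ -5.7084e-5
Z(v) = -4 - v (Z(v) = -6 + (2 - v) = -4 - v)
P(c, q) = 15*q
((73 + Y)² + m) + P(Z(-3), a(4, -11)) = ((73 + 12)² - 1/17518) + 15*(-11) = (85² - 1/17518) - 165 = (7225 - 1/17518) - 165 = 126567549/17518 - 165 = 123677079/17518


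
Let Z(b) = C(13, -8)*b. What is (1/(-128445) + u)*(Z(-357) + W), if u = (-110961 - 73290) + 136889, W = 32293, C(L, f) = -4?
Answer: -205138739120611/128445 ≈ -1.5971e+9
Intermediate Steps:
Z(b) = -4*b
u = -47362 (u = -184251 + 136889 = -47362)
(1/(-128445) + u)*(Z(-357) + W) = (1/(-128445) - 47362)*(-4*(-357) + 32293) = (-1/128445 - 47362)*(1428 + 32293) = -6083412091/128445*33721 = -205138739120611/128445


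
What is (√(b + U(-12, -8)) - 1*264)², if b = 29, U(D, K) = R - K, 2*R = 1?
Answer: 139467/2 - 1320*√6 ≈ 66500.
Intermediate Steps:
R = ½ (R = (½)*1 = ½ ≈ 0.50000)
U(D, K) = ½ - K
(√(b + U(-12, -8)) - 1*264)² = (√(29 + (½ - 1*(-8))) - 1*264)² = (√(29 + (½ + 8)) - 264)² = (√(29 + 17/2) - 264)² = (√(75/2) - 264)² = (5*√6/2 - 264)² = (-264 + 5*√6/2)²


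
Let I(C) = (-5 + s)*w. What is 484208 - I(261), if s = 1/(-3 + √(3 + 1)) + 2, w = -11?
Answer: 484164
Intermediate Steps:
s = 1 (s = 1/(-3 + √4) + 2 = 1/(-3 + 2) + 2 = 1/(-1) + 2 = -1 + 2 = 1)
I(C) = 44 (I(C) = (-5 + 1)*(-11) = -4*(-11) = 44)
484208 - I(261) = 484208 - 1*44 = 484208 - 44 = 484164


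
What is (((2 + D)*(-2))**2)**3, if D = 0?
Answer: 4096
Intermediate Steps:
(((2 + D)*(-2))**2)**3 = (((2 + 0)*(-2))**2)**3 = ((2*(-2))**2)**3 = ((-4)**2)**3 = 16**3 = 4096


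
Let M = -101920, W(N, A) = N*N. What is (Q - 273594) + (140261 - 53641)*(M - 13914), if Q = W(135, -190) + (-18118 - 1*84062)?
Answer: -10033898629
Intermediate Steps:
W(N, A) = N²
Q = -83955 (Q = 135² + (-18118 - 1*84062) = 18225 + (-18118 - 84062) = 18225 - 102180 = -83955)
(Q - 273594) + (140261 - 53641)*(M - 13914) = (-83955 - 273594) + (140261 - 53641)*(-101920 - 13914) = -357549 + 86620*(-115834) = -357549 - 10033541080 = -10033898629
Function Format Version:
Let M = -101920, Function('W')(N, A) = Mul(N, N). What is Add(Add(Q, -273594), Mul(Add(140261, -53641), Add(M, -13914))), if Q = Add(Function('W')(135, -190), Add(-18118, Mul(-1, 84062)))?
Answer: -10033898629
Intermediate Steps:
Function('W')(N, A) = Pow(N, 2)
Q = -83955 (Q = Add(Pow(135, 2), Add(-18118, Mul(-1, 84062))) = Add(18225, Add(-18118, -84062)) = Add(18225, -102180) = -83955)
Add(Add(Q, -273594), Mul(Add(140261, -53641), Add(M, -13914))) = Add(Add(-83955, -273594), Mul(Add(140261, -53641), Add(-101920, -13914))) = Add(-357549, Mul(86620, -115834)) = Add(-357549, -10033541080) = -10033898629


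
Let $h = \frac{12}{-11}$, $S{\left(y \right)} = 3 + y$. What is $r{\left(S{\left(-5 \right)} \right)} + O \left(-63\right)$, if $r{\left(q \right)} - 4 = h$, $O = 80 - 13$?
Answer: $- \frac{46399}{11} \approx -4218.1$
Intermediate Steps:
$h = - \frac{12}{11}$ ($h = 12 \left(- \frac{1}{11}\right) = - \frac{12}{11} \approx -1.0909$)
$O = 67$ ($O = 80 - 13 = 67$)
$r{\left(q \right)} = \frac{32}{11}$ ($r{\left(q \right)} = 4 - \frac{12}{11} = \frac{32}{11}$)
$r{\left(S{\left(-5 \right)} \right)} + O \left(-63\right) = \frac{32}{11} + 67 \left(-63\right) = \frac{32}{11} - 4221 = - \frac{46399}{11}$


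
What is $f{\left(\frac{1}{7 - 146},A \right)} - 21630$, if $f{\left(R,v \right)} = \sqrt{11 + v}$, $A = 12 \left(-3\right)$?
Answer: $-21630 + 5 i \approx -21630.0 + 5.0 i$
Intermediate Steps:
$A = -36$
$f{\left(\frac{1}{7 - 146},A \right)} - 21630 = \sqrt{11 - 36} - 21630 = \sqrt{-25} - 21630 = 5 i - 21630 = -21630 + 5 i$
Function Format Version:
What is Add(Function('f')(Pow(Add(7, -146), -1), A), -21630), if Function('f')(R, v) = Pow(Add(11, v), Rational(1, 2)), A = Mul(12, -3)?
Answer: Add(-21630, Mul(5, I)) ≈ Add(-21630., Mul(5.0000, I))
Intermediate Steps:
A = -36
Add(Function('f')(Pow(Add(7, -146), -1), A), -21630) = Add(Pow(Add(11, -36), Rational(1, 2)), -21630) = Add(Pow(-25, Rational(1, 2)), -21630) = Add(Mul(5, I), -21630) = Add(-21630, Mul(5, I))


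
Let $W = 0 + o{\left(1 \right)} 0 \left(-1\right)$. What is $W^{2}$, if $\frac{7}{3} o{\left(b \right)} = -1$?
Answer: $0$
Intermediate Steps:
$o{\left(b \right)} = - \frac{3}{7}$ ($o{\left(b \right)} = \frac{3}{7} \left(-1\right) = - \frac{3}{7}$)
$W = 0$ ($W = 0 - \frac{3 \cdot 0 \left(-1\right)}{7} = 0 - 0 = 0 + 0 = 0$)
$W^{2} = 0^{2} = 0$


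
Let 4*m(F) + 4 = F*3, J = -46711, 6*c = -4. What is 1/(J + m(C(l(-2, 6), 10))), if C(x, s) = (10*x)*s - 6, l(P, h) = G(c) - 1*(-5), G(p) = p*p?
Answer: -6/277849 ≈ -2.1594e-5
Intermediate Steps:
c = -⅔ (c = (⅙)*(-4) = -⅔ ≈ -0.66667)
G(p) = p²
l(P, h) = 49/9 (l(P, h) = (-⅔)² - 1*(-5) = 4/9 + 5 = 49/9)
C(x, s) = -6 + 10*s*x (C(x, s) = 10*s*x - 6 = -6 + 10*s*x)
m(F) = -1 + 3*F/4 (m(F) = -1 + (F*3)/4 = -1 + (3*F)/4 = -1 + 3*F/4)
1/(J + m(C(l(-2, 6), 10))) = 1/(-46711 + (-1 + 3*(-6 + 10*10*(49/9))/4)) = 1/(-46711 + (-1 + 3*(-6 + 4900/9)/4)) = 1/(-46711 + (-1 + (¾)*(4846/9))) = 1/(-46711 + (-1 + 2423/6)) = 1/(-46711 + 2417/6) = 1/(-277849/6) = -6/277849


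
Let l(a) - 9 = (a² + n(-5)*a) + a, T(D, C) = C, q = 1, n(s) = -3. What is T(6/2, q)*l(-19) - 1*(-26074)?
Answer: 26482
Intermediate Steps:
l(a) = 9 + a² - 2*a (l(a) = 9 + ((a² - 3*a) + a) = 9 + (a² - 2*a) = 9 + a² - 2*a)
T(6/2, q)*l(-19) - 1*(-26074) = 1*(9 + (-19)² - 2*(-19)) - 1*(-26074) = 1*(9 + 361 + 38) + 26074 = 1*408 + 26074 = 408 + 26074 = 26482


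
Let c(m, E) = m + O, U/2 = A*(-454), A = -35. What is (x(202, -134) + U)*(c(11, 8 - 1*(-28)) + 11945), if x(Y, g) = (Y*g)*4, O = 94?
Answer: -921728600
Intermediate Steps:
U = 31780 (U = 2*(-35*(-454)) = 2*15890 = 31780)
x(Y, g) = 4*Y*g
c(m, E) = 94 + m (c(m, E) = m + 94 = 94 + m)
(x(202, -134) + U)*(c(11, 8 - 1*(-28)) + 11945) = (4*202*(-134) + 31780)*((94 + 11) + 11945) = (-108272 + 31780)*(105 + 11945) = -76492*12050 = -921728600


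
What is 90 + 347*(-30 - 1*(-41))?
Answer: 3907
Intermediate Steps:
90 + 347*(-30 - 1*(-41)) = 90 + 347*(-30 + 41) = 90 + 347*11 = 90 + 3817 = 3907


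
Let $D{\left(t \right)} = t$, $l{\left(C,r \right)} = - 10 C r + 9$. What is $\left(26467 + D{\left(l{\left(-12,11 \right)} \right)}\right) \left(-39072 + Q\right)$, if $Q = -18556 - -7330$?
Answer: $-1398083208$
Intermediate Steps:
$l{\left(C,r \right)} = 9 - 10 C r$ ($l{\left(C,r \right)} = - 10 C r + 9 = 9 - 10 C r$)
$Q = -11226$ ($Q = -18556 + 7330 = -11226$)
$\left(26467 + D{\left(l{\left(-12,11 \right)} \right)}\right) \left(-39072 + Q\right) = \left(26467 - \left(-9 - 1320\right)\right) \left(-39072 - 11226\right) = \left(26467 + \left(9 + 1320\right)\right) \left(-50298\right) = \left(26467 + 1329\right) \left(-50298\right) = 27796 \left(-50298\right) = -1398083208$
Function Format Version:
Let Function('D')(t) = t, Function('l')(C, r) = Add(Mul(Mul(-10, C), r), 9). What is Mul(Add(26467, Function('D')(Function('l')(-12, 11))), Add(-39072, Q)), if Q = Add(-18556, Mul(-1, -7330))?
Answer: -1398083208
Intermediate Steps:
Function('l')(C, r) = Add(9, Mul(-10, C, r)) (Function('l')(C, r) = Add(Mul(-10, C, r), 9) = Add(9, Mul(-10, C, r)))
Q = -11226 (Q = Add(-18556, 7330) = -11226)
Mul(Add(26467, Function('D')(Function('l')(-12, 11))), Add(-39072, Q)) = Mul(Add(26467, Add(9, Mul(-10, -12, 11))), Add(-39072, -11226)) = Mul(Add(26467, Add(9, 1320)), -50298) = Mul(Add(26467, 1329), -50298) = Mul(27796, -50298) = -1398083208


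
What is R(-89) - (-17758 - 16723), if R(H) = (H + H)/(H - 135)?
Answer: 3861961/112 ≈ 34482.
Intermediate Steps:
R(H) = 2*H/(-135 + H) (R(H) = (2*H)/(-135 + H) = 2*H/(-135 + H))
R(-89) - (-17758 - 16723) = 2*(-89)/(-135 - 89) - (-17758 - 16723) = 2*(-89)/(-224) - 1*(-34481) = 2*(-89)*(-1/224) + 34481 = 89/112 + 34481 = 3861961/112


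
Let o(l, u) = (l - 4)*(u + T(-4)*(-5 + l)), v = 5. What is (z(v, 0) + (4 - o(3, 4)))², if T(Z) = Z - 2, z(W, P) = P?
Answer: 400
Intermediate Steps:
T(Z) = -2 + Z
o(l, u) = (-4 + l)*(30 + u - 6*l) (o(l, u) = (l - 4)*(u + (-2 - 4)*(-5 + l)) = (-4 + l)*(u - 6*(-5 + l)) = (-4 + l)*(u + (30 - 6*l)) = (-4 + l)*(30 + u - 6*l))
(z(v, 0) + (4 - o(3, 4)))² = (0 + (4 - (-120 - 6*3² - 4*4 + 54*3 + 3*4)))² = (0 + (4 - (-120 - 6*9 - 16 + 162 + 12)))² = (0 + (4 - (-120 - 54 - 16 + 162 + 12)))² = (0 + (4 - 1*(-16)))² = (0 + (4 + 16))² = (0 + 20)² = 20² = 400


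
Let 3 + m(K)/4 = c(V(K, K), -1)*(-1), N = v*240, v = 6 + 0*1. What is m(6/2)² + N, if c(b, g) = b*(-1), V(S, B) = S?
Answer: 1440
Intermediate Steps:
v = 6 (v = 6 + 0 = 6)
c(b, g) = -b
N = 1440 (N = 6*240 = 1440)
m(K) = -12 + 4*K (m(K) = -12 + 4*(-K*(-1)) = -12 + 4*K)
m(6/2)² + N = (-12 + 4*(6/2))² + 1440 = (-12 + 4*(6*(½)))² + 1440 = (-12 + 4*3)² + 1440 = (-12 + 12)² + 1440 = 0² + 1440 = 0 + 1440 = 1440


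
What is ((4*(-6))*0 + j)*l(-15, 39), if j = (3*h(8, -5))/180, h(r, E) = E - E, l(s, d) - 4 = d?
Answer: 0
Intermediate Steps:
l(s, d) = 4 + d
h(r, E) = 0
j = 0 (j = (3*0)/180 = 0*(1/180) = 0)
((4*(-6))*0 + j)*l(-15, 39) = ((4*(-6))*0 + 0)*(4 + 39) = (-24*0 + 0)*43 = (0 + 0)*43 = 0*43 = 0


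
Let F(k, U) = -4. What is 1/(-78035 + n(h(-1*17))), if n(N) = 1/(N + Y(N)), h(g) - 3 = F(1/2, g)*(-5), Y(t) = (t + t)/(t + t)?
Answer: -24/1872839 ≈ -1.2815e-5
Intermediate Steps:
Y(t) = 1 (Y(t) = (2*t)/((2*t)) = (2*t)*(1/(2*t)) = 1)
h(g) = 23 (h(g) = 3 - 4*(-5) = 3 + 20 = 23)
n(N) = 1/(1 + N) (n(N) = 1/(N + 1) = 1/(1 + N))
1/(-78035 + n(h(-1*17))) = 1/(-78035 + 1/(1 + 23)) = 1/(-78035 + 1/24) = 1/(-1872839/24) = -24/1872839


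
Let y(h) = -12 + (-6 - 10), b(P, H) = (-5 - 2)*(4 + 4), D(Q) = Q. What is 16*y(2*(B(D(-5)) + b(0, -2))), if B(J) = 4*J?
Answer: -448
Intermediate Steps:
b(P, H) = -56 (b(P, H) = -7*8 = -56)
y(h) = -28 (y(h) = -12 - 16 = -28)
16*y(2*(B(D(-5)) + b(0, -2))) = 16*(-28) = -448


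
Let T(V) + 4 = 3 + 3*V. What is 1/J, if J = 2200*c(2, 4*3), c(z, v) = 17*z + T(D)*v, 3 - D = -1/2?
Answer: 1/325600 ≈ 3.0713e-6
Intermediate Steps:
D = 7/2 (D = 3 - (-1)/2 = 3 - 1*(-½) = 3 + ½ = 7/2 ≈ 3.5000)
T(V) = -1 + 3*V (T(V) = -4 + (3 + 3*V) = -1 + 3*V)
c(z, v) = 17*z + 19*v/2 (c(z, v) = 17*z + (-1 + 3*(7/2))*v = 17*z + (-1 + 21/2)*v = 17*z + 19*v/2)
J = 325600 (J = 2200*(17*2 + 19*(4*3)/2) = 2200*(34 + (19/2)*12) = 2200*(34 + 114) = 2200*148 = 325600)
1/J = 1/325600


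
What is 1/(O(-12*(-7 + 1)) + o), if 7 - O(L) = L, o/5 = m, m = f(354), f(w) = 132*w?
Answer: 1/233575 ≈ 4.2813e-6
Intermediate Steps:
m = 46728 (m = 132*354 = 46728)
o = 233640 (o = 5*46728 = 233640)
O(L) = 7 - L
1/(O(-12*(-7 + 1)) + o) = 1/((7 - (-12)*(-7 + 1)) + 233640) = 1/((7 - (-12)*(-6)) + 233640) = 1/((7 - 1*72) + 233640) = 1/((7 - 72) + 233640) = 1/(-65 + 233640) = 1/233575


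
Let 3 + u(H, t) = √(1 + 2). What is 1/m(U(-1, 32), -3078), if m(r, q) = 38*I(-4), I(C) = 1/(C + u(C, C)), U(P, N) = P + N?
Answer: -7/38 + √3/38 ≈ -0.13863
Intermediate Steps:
u(H, t) = -3 + √3 (u(H, t) = -3 + √(1 + 2) = -3 + √3)
U(P, N) = N + P
I(C) = 1/(-3 + C + √3) (I(C) = 1/(C + (-3 + √3)) = 1/(-3 + C + √3))
m(r, q) = 38/(-7 + √3) (m(r, q) = 38/(-3 - 4 + √3) = 38/(-7 + √3))
1/m(U(-1, 32), -3078) = 1/(-133/23 - 19*√3/23)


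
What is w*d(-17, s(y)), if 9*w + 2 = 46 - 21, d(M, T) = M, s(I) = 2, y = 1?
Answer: -391/9 ≈ -43.444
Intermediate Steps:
w = 23/9 (w = -2/9 + (46 - 21)/9 = -2/9 + (⅑)*25 = -2/9 + 25/9 = 23/9 ≈ 2.5556)
w*d(-17, s(y)) = (23/9)*(-17) = -391/9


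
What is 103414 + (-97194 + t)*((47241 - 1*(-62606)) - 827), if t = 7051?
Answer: -9827286446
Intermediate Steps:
103414 + (-97194 + t)*((47241 - 1*(-62606)) - 827) = 103414 + (-97194 + 7051)*((47241 - 1*(-62606)) - 827) = 103414 - 90143*((47241 + 62606) - 827) = 103414 - 90143*(109847 - 827) = 103414 - 90143*109020 = 103414 - 9827389860 = -9827286446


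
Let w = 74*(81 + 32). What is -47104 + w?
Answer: -38742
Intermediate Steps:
w = 8362 (w = 74*113 = 8362)
-47104 + w = -47104 + 8362 = -38742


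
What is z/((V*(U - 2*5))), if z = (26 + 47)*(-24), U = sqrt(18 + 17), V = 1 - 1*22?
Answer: -1168/91 - 584*sqrt(35)/455 ≈ -20.429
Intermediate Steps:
V = -21 (V = 1 - 22 = -21)
U = sqrt(35) ≈ 5.9161
z = -1752 (z = 73*(-24) = -1752)
z/((V*(U - 2*5))) = -1752*(-1/(21*(sqrt(35) - 2*5))) = -1752*(-1/(21*(sqrt(35) - 10))) = -1752*(-1/(21*(-10 + sqrt(35)))) = -1752/(210 - 21*sqrt(35))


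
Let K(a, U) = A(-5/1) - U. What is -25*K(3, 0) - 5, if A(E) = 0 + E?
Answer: 120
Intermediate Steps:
A(E) = E
K(a, U) = -5 - U (K(a, U) = -5/1 - U = -5*1 - U = -5 - U)
-25*K(3, 0) - 5 = -25*(-5 - 1*0) - 5 = -25*(-5 + 0) - 5 = -25*(-5) - 5 = 125 - 5 = 120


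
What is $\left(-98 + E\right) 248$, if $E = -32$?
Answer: $-32240$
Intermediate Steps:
$\left(-98 + E\right) 248 = \left(-98 - 32\right) 248 = \left(-130\right) 248 = -32240$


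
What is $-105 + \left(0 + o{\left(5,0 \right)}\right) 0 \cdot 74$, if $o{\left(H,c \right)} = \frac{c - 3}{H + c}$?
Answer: $-105$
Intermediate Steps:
$o{\left(H,c \right)} = \frac{-3 + c}{H + c}$
$-105 + \left(0 + o{\left(5,0 \right)}\right) 0 \cdot 74 = -105 + \left(0 + \frac{-3 + 0}{5 + 0}\right) 0 \cdot 74 = -105 + \left(0 + \frac{1}{5} \left(-3\right)\right) 0 \cdot 74 = -105 + \left(0 - \frac{3}{5}\right) 0 \cdot 74 = -105 + \left(- \frac{3}{5}\right) 0 \cdot 74 = -105 + 0 \cdot 74 = -105 + 0 = -105$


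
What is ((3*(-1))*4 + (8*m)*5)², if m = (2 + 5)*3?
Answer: 685584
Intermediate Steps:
m = 21 (m = 7*3 = 21)
((3*(-1))*4 + (8*m)*5)² = ((3*(-1))*4 + (8*21)*5)² = (-3*4 + 168*5)² = (-12 + 840)² = 828² = 685584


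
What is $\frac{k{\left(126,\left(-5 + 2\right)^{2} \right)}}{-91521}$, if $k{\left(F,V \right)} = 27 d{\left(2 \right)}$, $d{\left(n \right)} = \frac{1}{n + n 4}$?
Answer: $- \frac{3}{101690} \approx -2.9501 \cdot 10^{-5}$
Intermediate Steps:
$d{\left(n \right)} = \frac{1}{5 n}$ ($d{\left(n \right)} = \frac{1}{n + 4 n} = \frac{1}{5 n}$)
$k{\left(F,V \right)} = \frac{27}{10}$ ($k{\left(F,V \right)} = 27 \frac{1}{5 \cdot 2} = 27 \cdot \frac{1}{5} \cdot \frac{1}{2} = 27 \cdot \frac{1}{10} = \frac{27}{10}$)
$\frac{k{\left(126,\left(-5 + 2\right)^{2} \right)}}{-91521} = \frac{27}{10 \left(-91521\right)} = \frac{27}{10} \left(- \frac{1}{91521}\right) = - \frac{3}{101690}$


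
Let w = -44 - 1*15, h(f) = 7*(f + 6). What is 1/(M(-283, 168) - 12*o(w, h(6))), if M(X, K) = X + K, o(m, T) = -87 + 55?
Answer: 1/269 ≈ 0.0037175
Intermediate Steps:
h(f) = 42 + 7*f (h(f) = 7*(6 + f) = 42 + 7*f)
w = -59 (w = -44 - 15 = -59)
o(m, T) = -32
M(X, K) = K + X
1/(M(-283, 168) - 12*o(w, h(6))) = 1/((168 - 283) - 12*(-32)) = 1/(-115 + 384) = 1/269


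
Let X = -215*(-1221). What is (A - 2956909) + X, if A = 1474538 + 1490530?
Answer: 270674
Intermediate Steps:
A = 2965068
X = 262515
(A - 2956909) + X = (2965068 - 2956909) + 262515 = 8159 + 262515 = 270674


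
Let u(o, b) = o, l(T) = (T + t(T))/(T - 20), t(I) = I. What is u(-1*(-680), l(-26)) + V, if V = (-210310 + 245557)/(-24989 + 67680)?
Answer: 29065127/42691 ≈ 680.83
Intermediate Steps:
V = 35247/42691 ≈ 0.82563
l(T) = 2*T/(-20 + T) (l(T) = (T + T)/(T - 20) = (2*T)/(-20 + T) = 2*T/(-20 + T))
u(-1*(-680), l(-26)) + V = -1*(-680) + 35247/42691 = 680 + 35247/42691 = 29065127/42691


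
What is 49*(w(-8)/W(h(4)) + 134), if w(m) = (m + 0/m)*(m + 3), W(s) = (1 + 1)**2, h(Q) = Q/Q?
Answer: 7056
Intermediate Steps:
h(Q) = 1
W(s) = 4 (W(s) = 2**2 = 4)
w(m) = m*(3 + m) (w(m) = (m + 0)*(3 + m) = m*(3 + m))
49*(w(-8)/W(h(4)) + 134) = 49*(-8*(3 - 8)/4 + 134) = 49*(-8*(-5)*(1/4) + 134) = 49*(40*(1/4) + 134) = 49*(10 + 134) = 49*144 = 7056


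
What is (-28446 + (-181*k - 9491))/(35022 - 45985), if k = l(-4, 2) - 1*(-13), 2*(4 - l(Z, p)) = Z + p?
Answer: 41195/10963 ≈ 3.7576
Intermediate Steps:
l(Z, p) = 4 - Z/2 - p/2 (l(Z, p) = 4 - (Z + p)/2 = 4 + (-Z/2 - p/2) = 4 - Z/2 - p/2)
k = 18 (k = (4 - ½*(-4) - ½*2) - 1*(-13) = (4 + 2 - 1) + 13 = 5 + 13 = 18)
(-28446 + (-181*k - 9491))/(35022 - 45985) = (-28446 + (-181*18 - 9491))/(35022 - 45985) = (-28446 + (-3258 - 9491))/(-10963) = (-28446 - 12749)*(-1/10963) = -41195*(-1/10963) = 41195/10963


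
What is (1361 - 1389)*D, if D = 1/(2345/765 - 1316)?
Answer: 612/28697 ≈ 0.021326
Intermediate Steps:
D = -153/200879 (D = 1/(2345*(1/765) - 1316) = 1/(469/153 - 1316) = 1/(-200879/153) = -153/200879 ≈ -0.00076165)
(1361 - 1389)*D = (1361 - 1389)*(-153/200879) = -28*(-153/200879) = 612/28697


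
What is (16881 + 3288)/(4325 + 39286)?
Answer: 6723/14537 ≈ 0.46247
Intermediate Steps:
(16881 + 3288)/(4325 + 39286) = 20169/43611 = 20169*(1/43611) = 6723/14537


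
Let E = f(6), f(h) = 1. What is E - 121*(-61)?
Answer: 7382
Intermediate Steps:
E = 1
E - 121*(-61) = 1 - 121*(-61) = 1 + 7381 = 7382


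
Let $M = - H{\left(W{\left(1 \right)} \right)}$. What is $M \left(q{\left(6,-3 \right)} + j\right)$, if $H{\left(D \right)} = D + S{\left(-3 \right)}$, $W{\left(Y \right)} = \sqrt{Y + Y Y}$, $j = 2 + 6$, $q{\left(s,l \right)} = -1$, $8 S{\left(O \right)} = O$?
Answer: $\frac{21}{8} - 7 \sqrt{2} \approx -7.2745$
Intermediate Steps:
$S{\left(O \right)} = \frac{O}{8}$
$j = 8$
$W{\left(Y \right)} = \sqrt{Y + Y^{2}}$
$H{\left(D \right)} = - \frac{3}{8} + D$ ($H{\left(D \right)} = D + \frac{1}{8} \left(-3\right) = D - \frac{3}{8} = - \frac{3}{8} + D$)
$M = \frac{3}{8} - \sqrt{2}$ ($M = - (- \frac{3}{8} + \sqrt{1 \left(1 + 1\right)}) = - (- \frac{3}{8} + \sqrt{1 \cdot 2}) = - (- \frac{3}{8} + \sqrt{2}) = \frac{3}{8} - \sqrt{2} \approx -1.0392$)
$M \left(q{\left(6,-3 \right)} + j\right) = \left(\frac{3}{8} - \sqrt{2}\right) \left(-1 + 8\right) = \left(\frac{3}{8} - \sqrt{2}\right) 7 = \frac{21}{8} - 7 \sqrt{2}$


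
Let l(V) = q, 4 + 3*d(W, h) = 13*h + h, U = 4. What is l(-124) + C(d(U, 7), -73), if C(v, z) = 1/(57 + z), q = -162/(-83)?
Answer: 2509/1328 ≈ 1.8893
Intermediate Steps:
q = 162/83 (q = -162*(-1/83) = 162/83 ≈ 1.9518)
d(W, h) = -4/3 + 14*h/3 (d(W, h) = -4/3 + (13*h + h)/3 = -4/3 + (14*h)/3 = -4/3 + 14*h/3)
l(V) = 162/83
l(-124) + C(d(U, 7), -73) = 162/83 + 1/(57 - 73) = 162/83 + 1/(-16) = 162/83 - 1/16 = 2509/1328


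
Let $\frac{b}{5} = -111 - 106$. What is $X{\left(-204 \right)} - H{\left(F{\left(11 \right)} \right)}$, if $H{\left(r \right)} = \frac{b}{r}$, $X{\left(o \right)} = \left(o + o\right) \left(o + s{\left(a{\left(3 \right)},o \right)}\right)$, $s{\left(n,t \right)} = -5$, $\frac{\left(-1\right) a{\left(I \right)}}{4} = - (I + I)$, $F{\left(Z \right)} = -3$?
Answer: $\frac{254731}{3} \approx 84910.0$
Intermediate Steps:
$a{\left(I \right)} = 8 I$ ($a{\left(I \right)} = - 4 \left(- (I + I)\right) = - 4 \left(- 2 I\right) = 8 I$)
$b = -1085$ ($b = 5 \left(-111 - 106\right) = 5 \left(-217\right) = -1085$)
$X{\left(o \right)} = 2 o \left(-5 + o\right)$ ($X{\left(o \right)} = \left(o + o\right) \left(o - 5\right) = 2 o \left(-5 + o\right)$)
$H{\left(r \right)} = - \frac{1085}{r}$
$X{\left(-204 \right)} - H{\left(F{\left(11 \right)} \right)} = 2 \left(-204\right) \left(-5 - 204\right) - - \frac{1085}{-3} = 2 \left(-204\right) \left(-209\right) - \left(-1085\right) \left(- \frac{1}{3}\right) = 85272 - \frac{1085}{3} = \frac{254731}{3}$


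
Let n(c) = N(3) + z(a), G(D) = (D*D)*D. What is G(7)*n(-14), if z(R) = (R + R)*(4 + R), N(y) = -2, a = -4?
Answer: -686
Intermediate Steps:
G(D) = D**3 (G(D) = D**2*D = D**3)
z(R) = 2*R*(4 + R) (z(R) = (2*R)*(4 + R) = 2*R*(4 + R))
n(c) = -2 (n(c) = -2 + 2*(-4)*(4 - 4) = -2 + 2*(-4)*0 = -2 + 0 = -2)
G(7)*n(-14) = 7**3*(-2) = 343*(-2) = -686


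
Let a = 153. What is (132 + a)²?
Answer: 81225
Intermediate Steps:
(132 + a)² = (132 + 153)² = 285² = 81225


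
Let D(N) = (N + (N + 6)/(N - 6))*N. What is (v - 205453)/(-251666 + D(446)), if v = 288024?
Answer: -4541405/2876051 ≈ -1.5790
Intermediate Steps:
D(N) = N*(N + (6 + N)/(-6 + N)) (D(N) = (N + (6 + N)/(-6 + N))*N = N*(N + (6 + N)/(-6 + N)))
(v - 205453)/(-251666 + D(446)) = (288024 - 205453)/(-251666 + 446*(6 + 446**2 - 5*446)/(-6 + 446)) = 82571/(-251666 + 446*(6 + 198916 - 2230)/440) = 82571/(-251666 + 446*(1/440)*196692) = 82571/(-251666 + 10965579/55) = 82571/(-2876051/55) = 82571*(-55/2876051) = -4541405/2876051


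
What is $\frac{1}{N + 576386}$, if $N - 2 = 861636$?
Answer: $\frac{1}{1438024} \approx 6.954 \cdot 10^{-7}$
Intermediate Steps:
$N = 861638$ ($N = 2 + 861636 = 861638$)
$\frac{1}{N + 576386} = \frac{1}{861638 + 576386} = \frac{1}{1438024}$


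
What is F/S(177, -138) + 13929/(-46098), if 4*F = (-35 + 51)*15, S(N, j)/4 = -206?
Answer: -296737/791349 ≈ -0.37498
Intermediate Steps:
S(N, j) = -824 (S(N, j) = 4*(-206) = -824)
F = 60 (F = ((-35 + 51)*15)/4 = (16*15)/4 = (¼)*240 = 60)
F/S(177, -138) + 13929/(-46098) = 60/(-824) + 13929/(-46098) = 60*(-1/824) + 13929*(-1/46098) = -15/206 - 4643/15366 = -296737/791349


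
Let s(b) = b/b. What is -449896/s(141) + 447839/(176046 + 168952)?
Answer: -155212772369/344998 ≈ -4.4989e+5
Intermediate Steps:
s(b) = 1
-449896/s(141) + 447839/(176046 + 168952) = -449896/1 + 447839/(176046 + 168952) = -449896*1 + 447839/344998 = -449896 + 447839*(1/344998) = -449896 + 447839/344998 = -155212772369/344998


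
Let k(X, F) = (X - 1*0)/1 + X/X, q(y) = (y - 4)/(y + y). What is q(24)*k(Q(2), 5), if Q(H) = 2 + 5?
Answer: 10/3 ≈ 3.3333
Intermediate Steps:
Q(H) = 7
q(y) = (-4 + y)/(2*y) (q(y) = (-4 + y)/((2*y)) = (-4 + y)*(1/(2*y)) = (-4 + y)/(2*y))
k(X, F) = 1 + X (k(X, F) = (X + 0)*1 + 1 = X*1 + 1 = X + 1 = 1 + X)
q(24)*k(Q(2), 5) = ((½)*(-4 + 24)/24)*(1 + 7) = ((½)*(1/24)*20)*8 = (5/12)*8 = 10/3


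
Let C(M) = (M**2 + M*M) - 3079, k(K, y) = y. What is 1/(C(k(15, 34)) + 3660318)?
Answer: 1/3659551 ≈ 2.7326e-7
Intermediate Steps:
C(M) = -3079 + 2*M**2 (C(M) = (M**2 + M**2) - 3079 = 2*M**2 - 3079 = -3079 + 2*M**2)
1/(C(k(15, 34)) + 3660318) = 1/((-3079 + 2*34**2) + 3660318) = 1/((-3079 + 2*1156) + 3660318) = 1/((-3079 + 2312) + 3660318) = 1/(-767 + 3660318) = 1/3659551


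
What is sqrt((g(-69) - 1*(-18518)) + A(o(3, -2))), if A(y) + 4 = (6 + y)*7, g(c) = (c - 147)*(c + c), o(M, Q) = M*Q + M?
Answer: sqrt(48343) ≈ 219.87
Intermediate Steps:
o(M, Q) = M + M*Q
g(c) = 2*c*(-147 + c) (g(c) = (-147 + c)*(2*c) = 2*c*(-147 + c))
A(y) = 38 + 7*y (A(y) = -4 + (6 + y)*7 = -4 + (42 + 7*y) = 38 + 7*y)
sqrt((g(-69) - 1*(-18518)) + A(o(3, -2))) = sqrt((2*(-69)*(-147 - 69) - 1*(-18518)) + (38 + 7*(3*(1 - 2)))) = sqrt((2*(-69)*(-216) + 18518) + (38 + 7*(3*(-1)))) = sqrt((29808 + 18518) + (38 + 7*(-3))) = sqrt(48326 + (38 - 21)) = sqrt(48326 + 17) = sqrt(48343)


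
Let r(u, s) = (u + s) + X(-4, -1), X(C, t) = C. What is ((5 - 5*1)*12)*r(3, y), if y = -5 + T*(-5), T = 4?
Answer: 0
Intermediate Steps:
y = -25 (y = -5 + 4*(-5) = -5 - 20 = -25)
r(u, s) = -4 + s + u (r(u, s) = (u + s) - 4 = (s + u) - 4 = -4 + s + u)
((5 - 5*1)*12)*r(3, y) = ((5 - 5*1)*12)*(-4 - 25 + 3) = ((5 - 5)*12)*(-26) = (0*12)*(-26) = 0*(-26) = 0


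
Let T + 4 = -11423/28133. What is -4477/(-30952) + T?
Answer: -3710703719/870772616 ≈ -4.2614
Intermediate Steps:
T = -123955/28133 (T = -4 - 11423/28133 = -123955/28133 ≈ -4.4060)
-4477/(-30952) + T = -4477/(-30952) - 123955/28133 = -4477*(-1/30952) - 123955/28133 = 4477/30952 - 123955/28133 = -3710703719/870772616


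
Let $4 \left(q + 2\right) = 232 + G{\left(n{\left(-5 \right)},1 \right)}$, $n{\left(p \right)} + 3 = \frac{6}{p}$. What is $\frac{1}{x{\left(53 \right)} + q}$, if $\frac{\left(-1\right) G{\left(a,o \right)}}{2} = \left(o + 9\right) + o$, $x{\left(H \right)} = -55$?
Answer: $- \frac{2}{9} \approx -0.22222$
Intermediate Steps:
$n{\left(p \right)} = -3 + \frac{6}{p}$
$G{\left(a,o \right)} = -18 - 4 o$ ($G{\left(a,o \right)} = - 2 \left(\left(o + 9\right) + o\right) = - 2 \left(\left(9 + o\right) + o\right) = - 2 \left(9 + 2 o\right) = -18 - 4 o$)
$q = \frac{101}{2}$ ($q = -2 + \frac{232 - 22}{4} = -2 + \frac{1}{4} \cdot 210 = -2 + \frac{105}{2} = \frac{101}{2} \approx 50.5$)
$\frac{1}{x{\left(53 \right)} + q} = \frac{1}{-55 + \frac{101}{2}} = \frac{1}{- \frac{9}{2}} = - \frac{2}{9}$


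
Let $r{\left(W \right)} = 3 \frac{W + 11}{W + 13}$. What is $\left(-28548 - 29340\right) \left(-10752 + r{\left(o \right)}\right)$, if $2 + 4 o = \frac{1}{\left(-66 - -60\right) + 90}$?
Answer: $\frac{2614139010720}{4201} \approx 6.2227 \cdot 10^{8}$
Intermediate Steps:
$o = - \frac{167}{336}$ ($o = - \frac{1}{2} + \frac{1}{4 \left(\left(-66 - -60\right) + 90\right)} = - \frac{1}{2} + \frac{1}{4 \left(\left(-66 + 60\right) + 90\right)} = - \frac{1}{2} + \frac{1}{4 \left(-6 + 90\right)} = - \frac{1}{2} + \frac{1}{4 \cdot 84} = - \frac{1}{2} + \frac{1}{4} \cdot \frac{1}{84} = - \frac{1}{2} + \frac{1}{336} = - \frac{167}{336} \approx -0.49702$)
$r{\left(W \right)} = \frac{3 \left(11 + W\right)}{13 + W}$ ($r{\left(W \right)} = 3 \frac{11 + W}{13 + W} = \frac{3 \left(11 + W\right)}{13 + W}$)
$\left(-28548 - 29340\right) \left(-10752 + r{\left(o \right)}\right) = \left(-28548 - 29340\right) \left(-10752 + \frac{3 \left(11 - \frac{167}{336}\right)}{13 - \frac{167}{336}}\right) = - 57888 \left(-10752 + 3 \frac{1}{\frac{4201}{336}} \cdot \frac{3529}{336}\right) = - 57888 \left(-10752 + 3 \cdot \frac{336}{4201} \cdot \frac{3529}{336}\right) = - 57888 \left(-10752 + \frac{10587}{4201}\right) = \left(-57888\right) \left(- \frac{45158565}{4201}\right) = \frac{2614139010720}{4201}$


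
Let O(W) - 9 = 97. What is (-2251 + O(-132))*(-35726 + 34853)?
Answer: 1872585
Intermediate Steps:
O(W) = 106 (O(W) = 9 + 97 = 106)
(-2251 + O(-132))*(-35726 + 34853) = (-2251 + 106)*(-35726 + 34853) = -2145*(-873) = 1872585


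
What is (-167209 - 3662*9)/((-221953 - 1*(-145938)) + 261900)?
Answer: -200167/185885 ≈ -1.0768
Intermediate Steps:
(-167209 - 3662*9)/((-221953 - 1*(-145938)) + 261900) = (-167209 - 32958)/((-221953 + 145938) + 261900) = -200167/(-76015 + 261900) = -200167/185885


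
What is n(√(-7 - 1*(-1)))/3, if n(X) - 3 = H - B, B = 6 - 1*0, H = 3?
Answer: 0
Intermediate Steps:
B = 6 (B = 6 + 0 = 6)
n(X) = 0 (n(X) = 3 + (3 - 1*6) = 3 + (3 - 6) = 3 - 3 = 0)
n(√(-7 - 1*(-1)))/3 = 0/3 = (⅓)*0 = 0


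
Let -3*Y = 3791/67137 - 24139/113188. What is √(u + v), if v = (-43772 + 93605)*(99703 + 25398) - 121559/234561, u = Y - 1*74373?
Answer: √550181997218240709122090651355137701481/297075523591686 ≈ 78956.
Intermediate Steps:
Y = 1191524335/22797308268 (Y = -(3791/67137 - 24139/113188)/3 = -⅓*(-1191524335/7599102756) = 1191524335/22797308268 ≈ 0.052266)
u = -1695503016291629/22797308268 (u = 1191524335/22797308268 - 1*74373 = 1191524335/22797308268 - 74373 = -1695503016291629/22797308268 ≈ -74373.)
v = 1462290365713054/234561 (v = 49833*125101 - 121559/234561 = 6234158133 - 1*121559/234561 = 6234158133 - 121559/234561 = 1462290365713054/234561 ≈ 6.2342e+9)
√(u + v) = √(-1695503016291629/22797308268 + 1462290365713054/234561) = √(11111962181867981762980201/1782453141550116) = √550181997218240709122090651355137701481/297075523591686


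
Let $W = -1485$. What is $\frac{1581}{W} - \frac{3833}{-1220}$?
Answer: $\frac{250879}{120780} \approx 2.0772$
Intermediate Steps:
$\frac{1581}{W} - \frac{3833}{-1220} = \frac{1581}{-1485} - \frac{3833}{-1220} = 1581 \left(- \frac{1}{1485}\right) - - \frac{3833}{1220} = - \frac{527}{495} + \frac{3833}{1220} = \frac{250879}{120780}$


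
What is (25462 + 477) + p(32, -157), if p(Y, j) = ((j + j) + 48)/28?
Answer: 51859/2 ≈ 25930.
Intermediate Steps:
p(Y, j) = 12/7 + j/14 (p(Y, j) = (2*j + 48)*(1/28) = (48 + 2*j)*(1/28) = 12/7 + j/14)
(25462 + 477) + p(32, -157) = (25462 + 477) + (12/7 + (1/14)*(-157)) = 25939 + (12/7 - 157/14) = 25939 - 19/2 = 51859/2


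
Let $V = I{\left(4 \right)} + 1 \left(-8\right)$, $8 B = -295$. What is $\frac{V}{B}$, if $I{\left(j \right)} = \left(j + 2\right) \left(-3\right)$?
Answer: $\frac{208}{295} \approx 0.70508$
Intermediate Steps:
$I{\left(j \right)} = -6 - 3 j$ ($I{\left(j \right)} = \left(2 + j\right) \left(-3\right) = -6 - 3 j$)
$B = - \frac{295}{8}$ ($B = \frac{1}{8} \left(-295\right) = - \frac{295}{8} \approx -36.875$)
$V = -26$ ($V = \left(-6 - 12\right) + 1 \left(-8\right) = \left(-6 - 12\right) - 8 = -18 - 8 = -26$)
$\frac{V}{B} = - \frac{26}{- \frac{295}{8}} = \left(-26\right) \left(- \frac{8}{295}\right) = \frac{208}{295}$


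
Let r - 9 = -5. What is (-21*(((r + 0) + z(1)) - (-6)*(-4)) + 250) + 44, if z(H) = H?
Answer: 693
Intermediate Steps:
r = 4 (r = 9 - 5 = 4)
(-21*(((r + 0) + z(1)) - (-6)*(-4)) + 250) + 44 = (-21*(((4 + 0) + 1) - (-6)*(-4)) + 250) + 44 = (-21*((4 + 1) - 2*12) + 250) + 44 = (-21*(5 - 24) + 250) + 44 = (-21*(-19) + 250) + 44 = (399 + 250) + 44 = 649 + 44 = 693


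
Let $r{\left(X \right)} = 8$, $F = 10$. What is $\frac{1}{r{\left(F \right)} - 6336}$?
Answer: $- \frac{1}{6328} \approx -0.00015803$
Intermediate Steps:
$\frac{1}{r{\left(F \right)} - 6336} = \frac{1}{8 - 6336} = \frac{1}{-6328} = - \frac{1}{6328}$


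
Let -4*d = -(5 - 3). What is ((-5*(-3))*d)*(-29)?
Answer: -435/2 ≈ -217.50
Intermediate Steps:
d = ½ (d = -(-1)*(5 - 3)/4 = -(-1)*2/4 = -¼*(-2) = ½ ≈ 0.50000)
((-5*(-3))*d)*(-29) = (-5*(-3)*(½))*(-29) = (15*(½))*(-29) = (15/2)*(-29) = -435/2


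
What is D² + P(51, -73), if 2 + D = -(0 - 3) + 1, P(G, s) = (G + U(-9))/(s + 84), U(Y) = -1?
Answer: 94/11 ≈ 8.5455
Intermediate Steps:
P(G, s) = (-1 + G)/(84 + s) (P(G, s) = (G - 1)/(s + 84) = (-1 + G)/(84 + s))
D = 2 (D = -2 + (-(0 - 3) + 1) = -2 + (-1*(-3) + 1) = -2 + (3 + 1) = -2 + 4 = 2)
D² + P(51, -73) = 2² + (-1 + 51)/(84 - 73) = 4 + 50/11 = 94/11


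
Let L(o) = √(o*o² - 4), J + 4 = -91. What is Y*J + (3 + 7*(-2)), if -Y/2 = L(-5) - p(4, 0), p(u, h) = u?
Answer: -771 + 190*I*√129 ≈ -771.0 + 2158.0*I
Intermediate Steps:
J = -95 (J = -4 - 91 = -95)
L(o) = √(-4 + o³) (L(o) = √(o³ - 4) = √(-4 + o³))
Y = 8 - 2*I*√129 (Y = -2*(√(-4 + (-5)³) - 1*4) = -2*(√(-4 - 125) - 4) = -2*(√(-129) - 4) = -2*(I*√129 - 4) = -2*(-4 + I*√129) = 8 - 2*I*√129 ≈ 8.0 - 22.716*I)
Y*J + (3 + 7*(-2)) = (8 - 2*I*√129)*(-95) + (3 + 7*(-2)) = (-760 + 190*I*√129) + (3 - 14) = (-760 + 190*I*√129) - 11 = -771 + 190*I*√129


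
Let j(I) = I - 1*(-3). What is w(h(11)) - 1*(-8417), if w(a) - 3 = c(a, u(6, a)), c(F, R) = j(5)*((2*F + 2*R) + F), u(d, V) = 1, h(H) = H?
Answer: 8700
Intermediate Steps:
j(I) = 3 + I (j(I) = I + 3 = 3 + I)
c(F, R) = 16*R + 24*F (c(F, R) = (3 + 5)*((2*F + 2*R) + F) = 8*(2*R + 3*F) = 16*R + 24*F)
w(a) = 19 + 24*a (w(a) = 3 + (16*1 + 24*a) = 3 + (16 + 24*a) = 19 + 24*a)
w(h(11)) - 1*(-8417) = (19 + 24*11) - 1*(-8417) = (19 + 264) + 8417 = 283 + 8417 = 8700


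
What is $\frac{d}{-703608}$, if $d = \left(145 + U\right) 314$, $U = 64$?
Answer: $- \frac{1727}{18516} \approx -0.093271$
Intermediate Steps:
$d = 65626$ ($d = \left(145 + 64\right) 314 = 209 \cdot 314 = 65626$)
$\frac{d}{-703608} = \frac{65626}{-703608} = 65626 \left(- \frac{1}{703608}\right) = - \frac{1727}{18516}$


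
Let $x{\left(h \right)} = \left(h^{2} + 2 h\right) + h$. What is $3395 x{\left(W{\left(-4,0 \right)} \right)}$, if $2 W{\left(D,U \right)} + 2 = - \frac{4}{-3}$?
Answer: $- \frac{27160}{9} \approx -3017.8$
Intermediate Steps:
$W{\left(D,U \right)} = - \frac{1}{3}$ ($W{\left(D,U \right)} = -1 + \frac{\left(-4\right) \frac{1}{-3}}{2} = -1 + \frac{\left(-4\right) \left(- \frac{1}{3}\right)}{2} = -1 + \frac{1}{2} \cdot \frac{4}{3} = -1 + \frac{2}{3} = - \frac{1}{3}$)
$x{\left(h \right)} = h^{2} + 3 h$
$3395 x{\left(W{\left(-4,0 \right)} \right)} = 3395 \left(- \frac{3 - \frac{1}{3}}{3}\right) = 3395 \left(\left(- \frac{1}{3}\right) \frac{8}{3}\right) = 3395 \left(- \frac{8}{9}\right) = - \frac{27160}{9}$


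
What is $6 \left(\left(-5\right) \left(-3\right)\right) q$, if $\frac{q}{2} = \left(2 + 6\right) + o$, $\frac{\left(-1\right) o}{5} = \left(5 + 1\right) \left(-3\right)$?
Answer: $17640$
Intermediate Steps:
$o = 90$ ($o = - 5 \left(5 + 1\right) \left(-3\right) = - 5 \cdot 6 \left(-3\right) = \left(-5\right) \left(-18\right) = 90$)
$q = 196$ ($q = 2 \left(\left(2 + 6\right) + 90\right) = 2 \left(8 + 90\right) = 2 \cdot 98 = 196$)
$6 \left(\left(-5\right) \left(-3\right)\right) q = 6 \left(\left(-5\right) \left(-3\right)\right) 196 = 6 \cdot 15 \cdot 196 = 90 \cdot 196 = 17640$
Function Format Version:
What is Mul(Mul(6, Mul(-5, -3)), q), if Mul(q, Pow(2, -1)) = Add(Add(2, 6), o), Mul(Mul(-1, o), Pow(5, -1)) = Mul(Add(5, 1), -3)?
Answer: 17640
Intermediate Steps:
o = 90 (o = Mul(-5, Mul(Add(5, 1), -3)) = Mul(-5, Mul(6, -3)) = Mul(-5, -18) = 90)
q = 196 (q = Mul(2, Add(Add(2, 6), 90)) = Mul(2, Add(8, 90)) = Mul(2, 98) = 196)
Mul(Mul(6, Mul(-5, -3)), q) = Mul(Mul(6, Mul(-5, -3)), 196) = Mul(Mul(6, 15), 196) = Mul(90, 196) = 17640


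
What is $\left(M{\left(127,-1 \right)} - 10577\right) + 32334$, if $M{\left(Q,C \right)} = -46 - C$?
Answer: $21712$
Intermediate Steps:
$\left(M{\left(127,-1 \right)} - 10577\right) + 32334 = \left(\left(-46 - -1\right) - 10577\right) + 32334 = \left(\left(-46 + 1\right) - 10577\right) + 32334 = \left(-45 - 10577\right) + 32334 = -10622 + 32334 = 21712$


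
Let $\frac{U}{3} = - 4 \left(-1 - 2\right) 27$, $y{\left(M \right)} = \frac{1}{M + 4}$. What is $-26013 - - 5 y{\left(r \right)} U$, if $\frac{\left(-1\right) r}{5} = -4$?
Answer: $- \frac{51621}{2} \approx -25811.0$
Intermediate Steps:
$r = 20$ ($r = \left(-5\right) \left(-4\right) = 20$)
$y{\left(M \right)} = \frac{1}{4 + M}$
$U = 972$ ($U = 3 - 4 \left(-1 - 2\right) 27 = 3 \left(-4\right) \left(-3\right) 27 = 3 \cdot 12 \cdot 27 = 3 \cdot 324 = 972$)
$-26013 - - 5 y{\left(r \right)} U = -26013 - - \frac{5}{4 + 20} \cdot 972 = -26013 - - \frac{5}{24} \cdot 972 = -26013 - \left(-5\right) \frac{1}{24} \cdot 972 = -26013 - \left(- \frac{5}{24}\right) 972 = -26013 - - \frac{405}{2} = -26013 + \frac{405}{2} = - \frac{51621}{2}$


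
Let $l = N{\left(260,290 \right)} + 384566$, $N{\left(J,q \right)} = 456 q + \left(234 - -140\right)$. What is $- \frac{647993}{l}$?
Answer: $- \frac{647993}{517180} \approx -1.2529$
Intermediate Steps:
$N{\left(J,q \right)} = 374 + 456 q$ ($N{\left(J,q \right)} = 456 q + \left(234 + 140\right) = 456 q + 374 = 374 + 456 q$)
$l = 517180$ ($l = \left(374 + 456 \cdot 290\right) + 384566 = \left(374 + 132240\right) + 384566 = 132614 + 384566 = 517180$)
$- \frac{647993}{l} = - \frac{647993}{517180}$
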